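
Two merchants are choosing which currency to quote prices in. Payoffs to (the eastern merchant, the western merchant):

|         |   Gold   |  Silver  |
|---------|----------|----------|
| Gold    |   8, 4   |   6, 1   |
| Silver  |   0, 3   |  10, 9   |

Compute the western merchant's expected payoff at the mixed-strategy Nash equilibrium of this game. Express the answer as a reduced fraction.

The eastern merchant mixes with probability p on Gold, chosen so the western merchant is indifferent: 4p + 3(1−p) = 1p + 9(1−p) gives p = 2/3.
The western merchant's expected payoff is 4·2/3 + 3·1/3 = 11/3.

11/3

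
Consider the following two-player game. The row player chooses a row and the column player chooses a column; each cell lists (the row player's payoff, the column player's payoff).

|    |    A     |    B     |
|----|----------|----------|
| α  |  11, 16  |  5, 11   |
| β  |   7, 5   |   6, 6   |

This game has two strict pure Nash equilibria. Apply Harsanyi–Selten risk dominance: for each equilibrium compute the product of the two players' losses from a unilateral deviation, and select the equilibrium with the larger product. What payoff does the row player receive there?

11

At (α, A): the row player loses 11 − 7 = 4 by deviating; the column player loses 16 − 11 = 5. Product = 4·5 = 20.
At (β, B): the row player loses 6 − 5 = 1 by deviating; the column player loses 6 − 5 = 1. Product = 1·1 = 1.
20 > 1, so (α, A) is risk-dominant. The row player's payoff there is 11.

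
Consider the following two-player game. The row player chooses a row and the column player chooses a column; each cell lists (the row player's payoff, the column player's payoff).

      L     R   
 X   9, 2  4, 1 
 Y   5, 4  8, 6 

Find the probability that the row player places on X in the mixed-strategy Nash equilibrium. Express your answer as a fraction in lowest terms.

2/3

The row player's mix p on X must make the column player indifferent between L and R.
The column player's payoff from L: 2p + 4(1−p). From R: 1p + 6(1−p).
Set equal: 1p = 2(1−p) → p = 2/3.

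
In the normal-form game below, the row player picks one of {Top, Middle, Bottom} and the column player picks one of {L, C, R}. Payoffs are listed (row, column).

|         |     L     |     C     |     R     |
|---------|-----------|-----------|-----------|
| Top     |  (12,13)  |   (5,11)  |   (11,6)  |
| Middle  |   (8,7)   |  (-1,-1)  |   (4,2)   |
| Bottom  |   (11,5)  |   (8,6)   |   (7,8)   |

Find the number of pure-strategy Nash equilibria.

1

(Top, L): the row player gets 12 (best alternative 11); the column player gets 13 (best alternative 11). Neither deviates — NE.
(Bottom, R) is not a NE: the row player would switch to Top (11 > 7).
No other cell survives both best-response checks, so there is 1 pure NE.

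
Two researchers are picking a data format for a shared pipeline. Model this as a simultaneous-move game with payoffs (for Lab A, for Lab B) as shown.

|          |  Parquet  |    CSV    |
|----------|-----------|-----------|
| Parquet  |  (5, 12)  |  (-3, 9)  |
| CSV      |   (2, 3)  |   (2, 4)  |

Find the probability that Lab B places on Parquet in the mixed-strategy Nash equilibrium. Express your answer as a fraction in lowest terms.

Lab B's mix q on Parquet must make Lab A indifferent between Parquet and CSV.
Lab A's payoff from Parquet: 5q + (-3)(1−q). From CSV: 2q + 2(1−q).
Set equal: 3q = 5(1−q) → q = 5/8.

5/8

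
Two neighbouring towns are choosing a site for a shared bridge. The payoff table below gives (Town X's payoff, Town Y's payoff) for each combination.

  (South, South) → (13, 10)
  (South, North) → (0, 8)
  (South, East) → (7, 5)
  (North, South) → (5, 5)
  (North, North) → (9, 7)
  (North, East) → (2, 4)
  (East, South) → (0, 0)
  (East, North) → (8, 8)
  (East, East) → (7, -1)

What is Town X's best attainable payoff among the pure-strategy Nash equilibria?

13

Both South is a pure NE (Town X: 13 ≥ 5; Town Y: 10 ≥ 8). Town X gets 13.
Both North is a pure NE (Town X: 9 ≥ 8; Town Y: 7 ≥ 5). Town X gets 9.
Every other cell has a profitable deviation for at least one player. Highest of {13, 9} is 13.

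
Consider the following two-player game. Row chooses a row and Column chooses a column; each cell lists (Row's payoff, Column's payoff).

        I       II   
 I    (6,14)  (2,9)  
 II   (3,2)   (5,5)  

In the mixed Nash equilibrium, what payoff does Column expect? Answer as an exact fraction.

Row mixes with probability p on I, chosen so Column is indifferent: 14p + 2(1−p) = 9p + 5(1−p) gives p = 3/8.
Column's expected payoff is 14·3/8 + 2·5/8 = 13/2.

13/2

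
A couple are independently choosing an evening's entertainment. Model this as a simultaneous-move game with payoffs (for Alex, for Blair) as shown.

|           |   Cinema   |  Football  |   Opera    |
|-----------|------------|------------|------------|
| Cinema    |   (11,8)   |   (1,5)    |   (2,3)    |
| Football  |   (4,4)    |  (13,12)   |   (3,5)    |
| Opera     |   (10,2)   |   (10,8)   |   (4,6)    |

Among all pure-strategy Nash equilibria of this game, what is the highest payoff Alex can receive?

13

Both Cinema is a pure NE (Alex: 11 ≥ 10; Blair: 8 ≥ 5). Alex gets 11.
Both Football is a pure NE (Alex: 13 ≥ 10; Blair: 12 ≥ 5). Alex gets 13.
Every other cell has a profitable deviation for at least one player. Highest of {11, 13} is 13.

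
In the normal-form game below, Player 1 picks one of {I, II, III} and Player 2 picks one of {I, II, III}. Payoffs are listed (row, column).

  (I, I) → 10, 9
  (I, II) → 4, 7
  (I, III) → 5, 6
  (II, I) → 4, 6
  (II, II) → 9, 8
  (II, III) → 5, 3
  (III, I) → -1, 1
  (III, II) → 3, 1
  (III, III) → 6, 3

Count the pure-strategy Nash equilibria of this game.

Both I: Player 1 gets 10 (best alternative 4); Player 2 gets 9 (best alternative 7). Neither deviates — NE.
Both II: Player 1 gets 9 (best alternative 4); Player 2 gets 8 (best alternative 6). Neither deviates — NE.
Both III: Player 1 gets 6 (best alternative 5); Player 2 gets 3 (best alternative 1). Neither deviates — NE.
(II, I) is not a NE: Player 1 would switch to I (10 > 4).
No other cell survives both best-response checks, so there are 3 pure NE.

3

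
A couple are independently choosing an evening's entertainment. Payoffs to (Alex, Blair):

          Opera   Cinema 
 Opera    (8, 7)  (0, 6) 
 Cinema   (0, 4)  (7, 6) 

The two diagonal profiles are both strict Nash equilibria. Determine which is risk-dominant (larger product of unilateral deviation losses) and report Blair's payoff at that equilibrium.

6

At both Opera: Alex loses 8 − 0 = 8 by deviating; Blair loses 7 − 6 = 1. Product = 8·1 = 8.
At both Cinema: Alex loses 7 − 0 = 7 by deviating; Blair loses 6 − 4 = 2. Product = 7·2 = 14.
14 > 8, so both Cinema is risk-dominant. Blair's payoff there is 6.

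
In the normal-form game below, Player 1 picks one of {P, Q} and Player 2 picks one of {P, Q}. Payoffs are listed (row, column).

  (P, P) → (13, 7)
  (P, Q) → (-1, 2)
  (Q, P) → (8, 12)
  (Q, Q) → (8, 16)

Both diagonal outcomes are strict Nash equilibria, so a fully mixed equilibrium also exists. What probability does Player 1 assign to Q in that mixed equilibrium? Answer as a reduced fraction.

5/9

Player 1's mix p on P must make Player 2 indifferent between P and Q.
Player 2's payoff from P: 7p + 12(1−p). From Q: 2p + 16(1−p).
Set equal: 5p = 4(1−p) → p = 4/9.
Probability on Q is 1 − 4/9 = 5/9.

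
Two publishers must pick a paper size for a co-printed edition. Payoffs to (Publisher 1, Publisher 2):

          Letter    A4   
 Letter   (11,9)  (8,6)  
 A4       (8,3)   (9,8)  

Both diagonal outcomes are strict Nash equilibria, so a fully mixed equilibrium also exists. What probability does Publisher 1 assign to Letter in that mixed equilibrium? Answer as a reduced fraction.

5/8

Publisher 1's mix p on Letter must make Publisher 2 indifferent between Letter and A4.
Publisher 2's payoff from Letter: 9p + 3(1−p). From A4: 6p + 8(1−p).
Set equal: 3p = 5(1−p) → p = 5/8.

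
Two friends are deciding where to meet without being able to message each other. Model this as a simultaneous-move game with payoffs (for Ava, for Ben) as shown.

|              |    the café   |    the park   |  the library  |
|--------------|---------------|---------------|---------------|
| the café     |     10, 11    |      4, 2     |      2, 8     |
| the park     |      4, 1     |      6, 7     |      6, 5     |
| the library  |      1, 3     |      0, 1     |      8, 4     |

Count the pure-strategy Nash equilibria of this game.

3

Both the café: Ava gets 10 (best alternative 4); Ben gets 11 (best alternative 8). Neither deviates — NE.
Both the park: Ava gets 6 (best alternative 4); Ben gets 7 (best alternative 5). Neither deviates — NE.
Both the library: Ava gets 8 (best alternative 6); Ben gets 4 (best alternative 3). Neither deviates — NE.
(the park, the café) is not a NE: Ava would switch to the café (10 > 4).
No other cell survives both best-response checks, so there are 3 pure NE.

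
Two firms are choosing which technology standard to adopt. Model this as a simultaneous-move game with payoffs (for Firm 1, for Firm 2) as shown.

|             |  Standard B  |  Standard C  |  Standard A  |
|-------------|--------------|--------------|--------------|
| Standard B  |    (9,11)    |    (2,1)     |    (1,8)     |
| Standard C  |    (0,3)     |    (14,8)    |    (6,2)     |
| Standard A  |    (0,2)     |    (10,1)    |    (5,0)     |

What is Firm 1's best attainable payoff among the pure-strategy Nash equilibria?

14

Both Standard B is a pure NE (Firm 1: 9 ≥ 0; Firm 2: 11 ≥ 8). Firm 1 gets 9.
Both Standard C is a pure NE (Firm 1: 14 ≥ 10; Firm 2: 8 ≥ 3). Firm 1 gets 14.
Every other cell has a profitable deviation for at least one player. Highest of {9, 14} is 14.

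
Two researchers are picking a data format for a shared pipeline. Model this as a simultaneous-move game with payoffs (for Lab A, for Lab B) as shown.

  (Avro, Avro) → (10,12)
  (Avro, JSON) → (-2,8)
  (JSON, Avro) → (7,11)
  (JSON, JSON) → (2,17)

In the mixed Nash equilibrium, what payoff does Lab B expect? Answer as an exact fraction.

Lab A mixes with probability p on Avro, chosen so Lab B is indifferent: 12p + 11(1−p) = 8p + 17(1−p) gives p = 3/5.
Lab B's expected payoff is 12·3/5 + 11·2/5 = 58/5.

58/5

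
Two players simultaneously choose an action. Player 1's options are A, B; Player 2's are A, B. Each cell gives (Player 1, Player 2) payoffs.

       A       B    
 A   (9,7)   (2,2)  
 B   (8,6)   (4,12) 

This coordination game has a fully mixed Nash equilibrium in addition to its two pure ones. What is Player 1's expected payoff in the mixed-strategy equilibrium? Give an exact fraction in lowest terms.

20/3

Player 2 mixes with probability q on A, chosen so Player 1 is indifferent: 9q + 2(1−q) = 8q + 4(1−q) gives q = 2/3.
Player 1's expected payoff (from either row, since indifferent) is 9·2/3 + 2·1/3 = 20/3.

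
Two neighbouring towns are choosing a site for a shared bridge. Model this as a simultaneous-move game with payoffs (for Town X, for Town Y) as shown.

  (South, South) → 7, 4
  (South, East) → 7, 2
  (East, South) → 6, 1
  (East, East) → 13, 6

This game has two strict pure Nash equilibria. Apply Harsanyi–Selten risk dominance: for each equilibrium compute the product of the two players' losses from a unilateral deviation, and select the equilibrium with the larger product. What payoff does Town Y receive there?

At both South: Town X loses 7 − 6 = 1 by deviating; Town Y loses 4 − 2 = 2. Product = 1·2 = 2.
At both East: Town X loses 13 − 7 = 6 by deviating; Town Y loses 6 − 1 = 5. Product = 6·5 = 30.
30 > 2, so both East is risk-dominant. Town Y's payoff there is 6.

6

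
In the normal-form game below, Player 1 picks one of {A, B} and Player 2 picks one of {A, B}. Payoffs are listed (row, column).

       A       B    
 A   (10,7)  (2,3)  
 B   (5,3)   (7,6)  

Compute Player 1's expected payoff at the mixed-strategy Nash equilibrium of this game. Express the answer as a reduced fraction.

6

Player 2 mixes with probability q on A, chosen so Player 1 is indifferent: 10q + 2(1−q) = 5q + 7(1−q) gives q = 1/2.
Player 1's expected payoff (from either row, since indifferent) is 10·1/2 + 2·1/2 = 6.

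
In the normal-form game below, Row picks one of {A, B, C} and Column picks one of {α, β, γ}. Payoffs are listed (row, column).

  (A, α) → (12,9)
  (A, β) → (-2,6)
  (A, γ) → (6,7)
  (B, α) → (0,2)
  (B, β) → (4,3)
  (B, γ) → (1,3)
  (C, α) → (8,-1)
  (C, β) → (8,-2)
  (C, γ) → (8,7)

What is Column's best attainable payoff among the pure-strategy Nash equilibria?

(A, α) is a pure NE (Row: 12 ≥ 8; Column: 9 ≥ 7). Column gets 9.
(C, γ) is a pure NE (Row: 8 ≥ 6; Column: 7 ≥ -1). Column gets 7.
Every other cell has a profitable deviation for at least one player. Highest of {9, 7} is 9.

9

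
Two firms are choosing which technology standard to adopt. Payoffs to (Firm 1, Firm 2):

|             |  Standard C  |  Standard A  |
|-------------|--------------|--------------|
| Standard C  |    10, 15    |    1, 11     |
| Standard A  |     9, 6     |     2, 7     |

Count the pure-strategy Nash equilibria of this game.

Both Standard C: Firm 1 gets 10 (best alternative 9); Firm 2 gets 15 (best alternative 11). Neither deviates — NE.
Both Standard A: Firm 1 gets 2 (best alternative 1); Firm 2 gets 7 (best alternative 6). Neither deviates — NE.
(Standard A, Standard C) is not a NE: Firm 1 would switch to Standard C (10 > 9).
No other cell survives both best-response checks, so there are 2 pure NE.

2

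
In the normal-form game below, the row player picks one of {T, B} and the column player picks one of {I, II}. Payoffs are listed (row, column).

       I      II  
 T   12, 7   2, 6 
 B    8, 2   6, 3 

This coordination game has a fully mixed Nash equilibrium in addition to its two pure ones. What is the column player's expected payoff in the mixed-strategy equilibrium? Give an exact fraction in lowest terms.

The row player mixes with probability p on T, chosen so the column player is indifferent: 7p + 2(1−p) = 6p + 3(1−p) gives p = 1/2.
The column player's expected payoff is 7·1/2 + 2·1/2 = 9/2.

9/2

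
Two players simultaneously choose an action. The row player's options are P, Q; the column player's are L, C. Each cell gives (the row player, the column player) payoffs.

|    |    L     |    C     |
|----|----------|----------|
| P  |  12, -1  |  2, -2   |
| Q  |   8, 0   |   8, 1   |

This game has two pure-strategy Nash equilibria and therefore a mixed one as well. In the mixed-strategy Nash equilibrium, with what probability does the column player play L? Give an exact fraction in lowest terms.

The column player's mix q on L must make the row player indifferent between P and Q.
The row player's payoff from P: 12q + 2(1−q). From Q: 8q + 8(1−q).
Set equal: 4q = 6(1−q) → q = 6/10 = 3/5.

3/5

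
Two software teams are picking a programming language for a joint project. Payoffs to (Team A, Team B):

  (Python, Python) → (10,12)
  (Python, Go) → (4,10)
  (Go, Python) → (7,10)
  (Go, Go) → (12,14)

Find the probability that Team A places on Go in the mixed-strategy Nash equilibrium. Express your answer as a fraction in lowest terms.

1/3

Team A's mix p on Python must make Team B indifferent between Python and Go.
Team B's payoff from Python: 12p + 10(1−p). From Go: 10p + 14(1−p).
Set equal: 2p = 4(1−p) → p = 4/6 = 2/3.
Probability on Go is 1 − 2/3 = 1/3.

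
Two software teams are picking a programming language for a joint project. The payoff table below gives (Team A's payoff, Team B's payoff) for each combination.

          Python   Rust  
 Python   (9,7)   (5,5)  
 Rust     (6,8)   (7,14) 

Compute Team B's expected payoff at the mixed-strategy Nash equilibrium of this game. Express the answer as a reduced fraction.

29/4

Team A mixes with probability p on Python, chosen so Team B is indifferent: 7p + 8(1−p) = 5p + 14(1−p) gives p = 3/4.
Team B's expected payoff is 7·3/4 + 8·1/4 = 29/4.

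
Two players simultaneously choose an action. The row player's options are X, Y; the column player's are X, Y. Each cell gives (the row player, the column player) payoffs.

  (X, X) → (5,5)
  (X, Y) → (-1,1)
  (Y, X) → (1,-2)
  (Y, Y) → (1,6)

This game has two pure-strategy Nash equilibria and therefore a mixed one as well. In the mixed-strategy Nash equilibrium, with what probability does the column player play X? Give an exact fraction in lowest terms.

The column player's mix q on X must make the row player indifferent between X and Y.
The row player's payoff from X: 5q + (-1)(1−q). From Y: 1q + 1(1−q).
Set equal: 4q = 2(1−q) → q = 2/6 = 1/3.

1/3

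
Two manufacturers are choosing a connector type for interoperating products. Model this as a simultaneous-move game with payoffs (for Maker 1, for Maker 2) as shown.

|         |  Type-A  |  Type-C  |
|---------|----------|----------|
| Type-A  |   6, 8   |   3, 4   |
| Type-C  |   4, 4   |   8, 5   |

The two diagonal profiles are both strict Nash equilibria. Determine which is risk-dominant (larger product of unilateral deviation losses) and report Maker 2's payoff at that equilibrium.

8

At both Type-A: Maker 1 loses 6 − 4 = 2 by deviating; Maker 2 loses 8 − 4 = 4. Product = 2·4 = 8.
At both Type-C: Maker 1 loses 8 − 3 = 5 by deviating; Maker 2 loses 5 − 4 = 1. Product = 5·1 = 5.
8 > 5, so both Type-A is risk-dominant. Maker 2's payoff there is 8.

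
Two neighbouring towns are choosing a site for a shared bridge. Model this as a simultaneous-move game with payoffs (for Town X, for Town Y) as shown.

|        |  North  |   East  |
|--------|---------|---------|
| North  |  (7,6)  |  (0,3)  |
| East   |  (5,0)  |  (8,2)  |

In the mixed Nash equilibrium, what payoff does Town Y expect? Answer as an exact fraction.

Town X mixes with probability p on North, chosen so Town Y is indifferent: 6p + 0(1−p) = 3p + 2(1−p) gives p = 2/5.
Town Y's expected payoff is 6·2/5 + 0·3/5 = 12/5.

12/5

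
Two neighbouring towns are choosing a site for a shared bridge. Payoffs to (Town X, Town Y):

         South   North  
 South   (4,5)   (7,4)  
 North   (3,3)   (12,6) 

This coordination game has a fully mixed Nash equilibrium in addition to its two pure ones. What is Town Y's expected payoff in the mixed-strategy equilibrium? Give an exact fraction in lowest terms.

Town X mixes with probability p on South, chosen so Town Y is indifferent: 5p + 3(1−p) = 4p + 6(1−p) gives p = 3/4.
Town Y's expected payoff is 5·3/4 + 3·1/4 = 9/2.

9/2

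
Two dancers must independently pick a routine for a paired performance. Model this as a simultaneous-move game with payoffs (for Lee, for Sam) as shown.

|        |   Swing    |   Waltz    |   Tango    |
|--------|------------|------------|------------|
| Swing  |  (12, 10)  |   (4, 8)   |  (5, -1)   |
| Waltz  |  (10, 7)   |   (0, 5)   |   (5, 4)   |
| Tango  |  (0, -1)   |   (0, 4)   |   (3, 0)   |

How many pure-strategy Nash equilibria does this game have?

Both Swing: Lee gets 12 (best alternative 10); Sam gets 10 (best alternative 8). Neither deviates — NE.
Both Tango is not a NE: Lee would switch to Swing (5 > 3).
No other cell survives both best-response checks, so there is 1 pure NE.

1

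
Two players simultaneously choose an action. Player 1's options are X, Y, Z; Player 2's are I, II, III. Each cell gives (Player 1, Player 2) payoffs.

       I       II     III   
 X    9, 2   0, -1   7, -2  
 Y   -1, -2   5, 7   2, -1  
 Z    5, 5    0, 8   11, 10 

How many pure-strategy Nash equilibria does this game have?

3

(X, I): Player 1 gets 9 (best alternative 5); Player 2 gets 2 (best alternative -1). Neither deviates — NE.
(Y, II): Player 1 gets 5 (best alternative 0); Player 2 gets 7 (best alternative -1). Neither deviates — NE.
(Z, III): Player 1 gets 11 (best alternative 7); Player 2 gets 10 (best alternative 8). Neither deviates — NE.
(X, II) is not a NE: Player 1 would switch to Y (5 > 0).
No other cell survives both best-response checks, so there are 3 pure NE.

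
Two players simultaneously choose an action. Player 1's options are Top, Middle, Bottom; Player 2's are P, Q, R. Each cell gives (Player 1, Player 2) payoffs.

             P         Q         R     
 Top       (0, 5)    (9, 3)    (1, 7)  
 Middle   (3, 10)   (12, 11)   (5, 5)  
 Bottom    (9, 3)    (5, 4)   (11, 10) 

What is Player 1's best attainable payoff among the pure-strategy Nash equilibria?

12

(Middle, Q) is a pure NE (Player 1: 12 ≥ 9; Player 2: 11 ≥ 10). Player 1 gets 12.
(Bottom, R) is a pure NE (Player 1: 11 ≥ 5; Player 2: 10 ≥ 4). Player 1 gets 11.
Every other cell has a profitable deviation for at least one player. Highest of {12, 11} is 12.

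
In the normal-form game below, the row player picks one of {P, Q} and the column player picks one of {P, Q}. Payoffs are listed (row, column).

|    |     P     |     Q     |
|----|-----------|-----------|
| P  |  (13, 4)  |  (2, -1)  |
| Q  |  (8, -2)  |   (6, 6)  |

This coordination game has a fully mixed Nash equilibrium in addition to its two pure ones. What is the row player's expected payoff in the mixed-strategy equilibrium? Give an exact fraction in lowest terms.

62/9

The column player mixes with probability q on P, chosen so the row player is indifferent: 13q + 2(1−q) = 8q + 6(1−q) gives q = 4/9.
The row player's expected payoff (from either row, since indifferent) is 13·4/9 + 2·5/9 = 62/9.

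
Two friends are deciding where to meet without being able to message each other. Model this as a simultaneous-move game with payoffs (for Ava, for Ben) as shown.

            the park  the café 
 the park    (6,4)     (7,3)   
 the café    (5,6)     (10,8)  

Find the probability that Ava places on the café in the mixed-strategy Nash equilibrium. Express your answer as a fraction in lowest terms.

Ava's mix p on the park must make Ben indifferent between the park and the café.
Ben's payoff from the park: 4p + 6(1−p). From the café: 3p + 8(1−p).
Set equal: 1p = 2(1−p) → p = 2/3.
Probability on the café is 1 − 2/3 = 1/3.

1/3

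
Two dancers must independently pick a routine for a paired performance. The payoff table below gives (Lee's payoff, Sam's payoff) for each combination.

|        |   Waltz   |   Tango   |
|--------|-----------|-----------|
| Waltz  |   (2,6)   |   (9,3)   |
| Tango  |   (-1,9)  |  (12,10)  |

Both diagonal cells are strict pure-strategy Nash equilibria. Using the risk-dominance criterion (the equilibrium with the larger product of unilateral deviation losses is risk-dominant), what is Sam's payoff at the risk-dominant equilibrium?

6

At both Waltz: Lee loses 2 − (-1) = 3 by deviating; Sam loses 6 − 3 = 3. Product = 3·3 = 9.
At both Tango: Lee loses 12 − 9 = 3 by deviating; Sam loses 10 − 9 = 1. Product = 3·1 = 3.
9 > 3, so both Waltz is risk-dominant. Sam's payoff there is 6.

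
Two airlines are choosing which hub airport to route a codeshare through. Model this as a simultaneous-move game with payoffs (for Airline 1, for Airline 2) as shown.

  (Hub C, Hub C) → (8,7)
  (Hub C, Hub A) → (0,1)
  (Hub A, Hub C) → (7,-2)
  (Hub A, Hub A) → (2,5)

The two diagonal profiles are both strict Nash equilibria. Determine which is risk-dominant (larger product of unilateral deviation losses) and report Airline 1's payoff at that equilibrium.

2

At both Hub C: Airline 1 loses 8 − 7 = 1 by deviating; Airline 2 loses 7 − 1 = 6. Product = 1·6 = 6.
At both Hub A: Airline 1 loses 2 − 0 = 2 by deviating; Airline 2 loses 5 − (-2) = 7. Product = 2·7 = 14.
14 > 6, so both Hub A is risk-dominant. Airline 1's payoff there is 2.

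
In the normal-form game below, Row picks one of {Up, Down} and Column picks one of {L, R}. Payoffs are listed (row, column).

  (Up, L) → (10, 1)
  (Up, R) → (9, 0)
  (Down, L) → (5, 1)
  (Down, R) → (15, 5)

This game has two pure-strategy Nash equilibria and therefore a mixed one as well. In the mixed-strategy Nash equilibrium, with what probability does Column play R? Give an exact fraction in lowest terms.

5/11

Column's mix q on L must make Row indifferent between Up and Down.
Row's payoff from Up: 10q + 9(1−q). From Down: 5q + 15(1−q).
Set equal: 5q = 6(1−q) → q = 6/11.
Probability on R is 1 − 6/11 = 5/11.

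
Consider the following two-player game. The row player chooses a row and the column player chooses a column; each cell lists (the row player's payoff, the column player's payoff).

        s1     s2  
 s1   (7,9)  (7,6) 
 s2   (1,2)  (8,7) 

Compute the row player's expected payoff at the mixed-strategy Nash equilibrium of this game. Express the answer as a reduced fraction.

7

The column player mixes with probability q on s1, chosen so the row player is indifferent: 7q + 7(1−q) = 1q + 8(1−q) gives q = 1/7.
The row player's expected payoff (from either row, since indifferent) is 7·1/7 + 7·6/7 = 7.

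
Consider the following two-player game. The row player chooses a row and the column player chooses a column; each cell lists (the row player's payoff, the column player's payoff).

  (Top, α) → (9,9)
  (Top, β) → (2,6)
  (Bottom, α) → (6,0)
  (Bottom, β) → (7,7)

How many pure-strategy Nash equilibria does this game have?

2

(Top, α): the row player gets 9 (best alternative 6); the column player gets 9 (best alternative 6). Neither deviates — NE.
(Bottom, β): the row player gets 7 (best alternative 2); the column player gets 7 (best alternative 0). Neither deviates — NE.
(Bottom, α) is not a NE: the row player would switch to Top (9 > 6).
No other cell survives both best-response checks, so there are 2 pure NE.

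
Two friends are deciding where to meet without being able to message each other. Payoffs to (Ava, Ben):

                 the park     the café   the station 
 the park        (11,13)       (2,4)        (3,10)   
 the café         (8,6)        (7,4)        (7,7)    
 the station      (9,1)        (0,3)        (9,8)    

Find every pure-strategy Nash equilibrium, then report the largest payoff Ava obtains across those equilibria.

Both the park is a pure NE (Ava: 11 ≥ 9; Ben: 13 ≥ 10). Ava gets 11.
Both the station is a pure NE (Ava: 9 ≥ 7; Ben: 8 ≥ 3). Ava gets 9.
Every other cell has a profitable deviation for at least one player. Highest of {11, 9} is 11.

11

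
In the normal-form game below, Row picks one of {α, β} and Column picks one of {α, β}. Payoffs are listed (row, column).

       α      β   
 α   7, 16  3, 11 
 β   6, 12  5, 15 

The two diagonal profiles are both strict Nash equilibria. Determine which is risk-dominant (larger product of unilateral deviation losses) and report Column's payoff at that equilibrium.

15

At both α: Row loses 7 − 6 = 1 by deviating; Column loses 16 − 11 = 5. Product = 1·5 = 5.
At both β: Row loses 5 − 3 = 2 by deviating; Column loses 15 − 12 = 3. Product = 2·3 = 6.
6 > 5, so both β is risk-dominant. Column's payoff there is 15.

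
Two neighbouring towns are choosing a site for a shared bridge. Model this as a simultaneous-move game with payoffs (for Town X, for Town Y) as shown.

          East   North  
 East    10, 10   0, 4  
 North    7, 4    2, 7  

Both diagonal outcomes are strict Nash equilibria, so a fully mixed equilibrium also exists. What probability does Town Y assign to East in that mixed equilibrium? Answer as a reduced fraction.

Town Y's mix q on East must make Town X indifferent between East and North.
Town X's payoff from East: 10q + 0(1−q). From North: 7q + 2(1−q).
Set equal: 3q = 2(1−q) → q = 2/5.

2/5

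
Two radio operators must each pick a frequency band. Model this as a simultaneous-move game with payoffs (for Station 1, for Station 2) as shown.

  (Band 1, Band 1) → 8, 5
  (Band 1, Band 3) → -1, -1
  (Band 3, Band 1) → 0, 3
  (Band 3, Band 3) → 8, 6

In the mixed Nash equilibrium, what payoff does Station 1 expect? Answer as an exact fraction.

64/17

Station 2 mixes with probability q on Band 1, chosen so Station 1 is indifferent: 8q + (-1)(1−q) = 0q + 8(1−q) gives q = 9/17.
Station 1's expected payoff (from either row, since indifferent) is 8·9/17 + (-1)·8/17 = 64/17.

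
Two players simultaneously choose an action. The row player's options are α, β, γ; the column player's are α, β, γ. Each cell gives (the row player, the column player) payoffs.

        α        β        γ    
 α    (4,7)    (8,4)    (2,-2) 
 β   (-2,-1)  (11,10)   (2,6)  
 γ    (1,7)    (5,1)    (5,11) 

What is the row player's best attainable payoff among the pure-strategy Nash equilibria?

Both α is a pure NE (the row player: 4 ≥ 1; the column player: 7 ≥ 4). The row player gets 4.
Both β is a pure NE (the row player: 11 ≥ 8; the column player: 10 ≥ 6). The row player gets 11.
Both γ is a pure NE (the row player: 5 ≥ 2; the column player: 11 ≥ 7). The row player gets 5.
Every other cell has a profitable deviation for at least one player. Highest of {4, 11, 5} is 11.

11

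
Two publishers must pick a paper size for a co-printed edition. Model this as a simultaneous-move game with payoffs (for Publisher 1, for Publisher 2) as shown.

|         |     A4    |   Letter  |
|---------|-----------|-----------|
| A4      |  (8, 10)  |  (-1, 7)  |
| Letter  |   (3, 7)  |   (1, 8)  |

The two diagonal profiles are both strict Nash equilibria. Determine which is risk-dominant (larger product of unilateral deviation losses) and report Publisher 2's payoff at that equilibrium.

At both A4: Publisher 1 loses 8 − 3 = 5 by deviating; Publisher 2 loses 10 − 7 = 3. Product = 5·3 = 15.
At both Letter: Publisher 1 loses 1 − (-1) = 2 by deviating; Publisher 2 loses 8 − 7 = 1. Product = 2·1 = 2.
15 > 2, so both A4 is risk-dominant. Publisher 2's payoff there is 10.

10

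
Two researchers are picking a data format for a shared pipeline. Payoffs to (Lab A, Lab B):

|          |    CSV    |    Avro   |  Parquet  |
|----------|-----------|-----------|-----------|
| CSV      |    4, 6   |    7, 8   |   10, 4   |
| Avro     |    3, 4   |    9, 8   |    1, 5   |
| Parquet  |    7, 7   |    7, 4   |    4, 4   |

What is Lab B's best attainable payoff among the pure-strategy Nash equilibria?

8

Both Avro is a pure NE (Lab A: 9 ≥ 7; Lab B: 8 ≥ 5). Lab B gets 8.
(Parquet, CSV) is a pure NE (Lab A: 7 ≥ 4; Lab B: 7 ≥ 4). Lab B gets 7.
Every other cell has a profitable deviation for at least one player. Highest of {8, 7} is 8.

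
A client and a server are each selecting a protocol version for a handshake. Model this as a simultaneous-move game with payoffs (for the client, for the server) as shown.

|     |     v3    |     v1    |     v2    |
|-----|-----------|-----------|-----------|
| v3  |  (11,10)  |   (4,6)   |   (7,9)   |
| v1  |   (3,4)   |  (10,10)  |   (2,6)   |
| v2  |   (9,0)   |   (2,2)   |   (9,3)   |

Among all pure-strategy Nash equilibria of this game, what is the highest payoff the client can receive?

Both v3 is a pure NE (the client: 11 ≥ 9; the server: 10 ≥ 9). The client gets 11.
Both v1 is a pure NE (the client: 10 ≥ 4; the server: 10 ≥ 6). The client gets 10.
Both v2 is a pure NE (the client: 9 ≥ 7; the server: 3 ≥ 2). The client gets 9.
Every other cell has a profitable deviation for at least one player. Highest of {11, 10, 9} is 11.

11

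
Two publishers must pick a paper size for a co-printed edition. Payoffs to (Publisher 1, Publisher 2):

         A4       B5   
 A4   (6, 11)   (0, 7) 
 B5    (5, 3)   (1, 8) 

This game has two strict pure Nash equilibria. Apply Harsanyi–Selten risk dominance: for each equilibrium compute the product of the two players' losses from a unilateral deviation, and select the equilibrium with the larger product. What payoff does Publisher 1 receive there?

1

At both A4: Publisher 1 loses 6 − 5 = 1 by deviating; Publisher 2 loses 11 − 7 = 4. Product = 1·4 = 4.
At both B5: Publisher 1 loses 1 − 0 = 1 by deviating; Publisher 2 loses 8 − 3 = 5. Product = 1·5 = 5.
5 > 4, so both B5 is risk-dominant. Publisher 1's payoff there is 1.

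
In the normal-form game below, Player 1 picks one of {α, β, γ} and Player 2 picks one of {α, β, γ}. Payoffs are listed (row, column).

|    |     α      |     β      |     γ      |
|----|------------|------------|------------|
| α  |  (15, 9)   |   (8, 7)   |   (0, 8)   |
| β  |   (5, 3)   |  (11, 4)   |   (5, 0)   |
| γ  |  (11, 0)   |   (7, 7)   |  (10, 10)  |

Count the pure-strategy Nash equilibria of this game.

3

Both α: Player 1 gets 15 (best alternative 11); Player 2 gets 9 (best alternative 8). Neither deviates — NE.
Both β: Player 1 gets 11 (best alternative 8); Player 2 gets 4 (best alternative 3). Neither deviates — NE.
Both γ: Player 1 gets 10 (best alternative 5); Player 2 gets 10 (best alternative 7). Neither deviates — NE.
(β, γ) is not a NE: Player 1 would switch to γ (10 > 5).
No other cell survives both best-response checks, so there are 3 pure NE.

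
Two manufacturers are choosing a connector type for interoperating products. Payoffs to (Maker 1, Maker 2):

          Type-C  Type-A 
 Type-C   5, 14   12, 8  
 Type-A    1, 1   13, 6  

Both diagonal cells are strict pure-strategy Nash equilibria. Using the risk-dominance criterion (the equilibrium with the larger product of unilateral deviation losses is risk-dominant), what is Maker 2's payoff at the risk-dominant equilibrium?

At both Type-C: Maker 1 loses 5 − 1 = 4 by deviating; Maker 2 loses 14 − 8 = 6. Product = 4·6 = 24.
At both Type-A: Maker 1 loses 13 − 12 = 1 by deviating; Maker 2 loses 6 − 1 = 5. Product = 1·5 = 5.
24 > 5, so both Type-C is risk-dominant. Maker 2's payoff there is 14.

14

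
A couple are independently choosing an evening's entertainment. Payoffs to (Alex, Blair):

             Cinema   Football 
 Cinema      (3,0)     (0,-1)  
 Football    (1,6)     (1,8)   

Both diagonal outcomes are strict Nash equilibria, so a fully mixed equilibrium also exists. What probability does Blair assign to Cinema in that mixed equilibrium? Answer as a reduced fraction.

1/3

Blair's mix q on Cinema must make Alex indifferent between Cinema and Football.
Alex's payoff from Cinema: 3q + 0(1−q). From Football: 1q + 1(1−q).
Set equal: 2q = 1(1−q) → q = 1/3.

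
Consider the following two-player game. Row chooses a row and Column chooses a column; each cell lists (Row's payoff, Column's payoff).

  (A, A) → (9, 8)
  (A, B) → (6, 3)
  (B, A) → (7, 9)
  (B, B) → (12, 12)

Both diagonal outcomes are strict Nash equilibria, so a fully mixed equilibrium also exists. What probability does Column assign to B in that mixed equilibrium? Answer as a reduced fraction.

1/4

Column's mix q on A must make Row indifferent between A and B.
Row's payoff from A: 9q + 6(1−q). From B: 7q + 12(1−q).
Set equal: 2q = 6(1−q) → q = 6/8 = 3/4.
Probability on B is 1 − 3/4 = 1/4.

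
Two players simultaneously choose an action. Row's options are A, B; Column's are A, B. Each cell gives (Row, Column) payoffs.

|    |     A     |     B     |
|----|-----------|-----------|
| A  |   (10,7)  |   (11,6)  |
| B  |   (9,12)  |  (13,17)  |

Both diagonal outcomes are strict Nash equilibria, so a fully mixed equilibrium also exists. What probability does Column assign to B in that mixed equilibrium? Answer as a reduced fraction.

Column's mix q on A must make Row indifferent between A and B.
Row's payoff from A: 10q + 11(1−q). From B: 9q + 13(1−q).
Set equal: 1q = 2(1−q) → q = 2/3.
Probability on B is 1 − 2/3 = 1/3.

1/3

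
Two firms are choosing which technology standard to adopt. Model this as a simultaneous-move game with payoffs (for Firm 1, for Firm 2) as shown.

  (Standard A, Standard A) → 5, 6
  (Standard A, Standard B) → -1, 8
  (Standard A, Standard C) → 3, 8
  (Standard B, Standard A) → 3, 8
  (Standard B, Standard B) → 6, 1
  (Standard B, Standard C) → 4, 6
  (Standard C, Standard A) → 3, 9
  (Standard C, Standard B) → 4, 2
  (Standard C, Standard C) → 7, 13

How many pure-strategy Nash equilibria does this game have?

1

Both Standard C: Firm 1 gets 7 (best alternative 4); Firm 2 gets 13 (best alternative 9). Neither deviates — NE.
Both Standard A is not a NE: Firm 2 would switch to Standard B (8 > 6).
No other cell survives both best-response checks, so there is 1 pure NE.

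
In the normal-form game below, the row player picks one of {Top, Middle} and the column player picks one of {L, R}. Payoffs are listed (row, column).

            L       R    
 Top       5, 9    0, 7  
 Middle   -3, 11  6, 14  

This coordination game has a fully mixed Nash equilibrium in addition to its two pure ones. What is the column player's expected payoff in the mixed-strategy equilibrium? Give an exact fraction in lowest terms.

49/5

The row player mixes with probability p on Top, chosen so the column player is indifferent: 9p + 11(1−p) = 7p + 14(1−p) gives p = 3/5.
The column player's expected payoff is 9·3/5 + 11·2/5 = 49/5.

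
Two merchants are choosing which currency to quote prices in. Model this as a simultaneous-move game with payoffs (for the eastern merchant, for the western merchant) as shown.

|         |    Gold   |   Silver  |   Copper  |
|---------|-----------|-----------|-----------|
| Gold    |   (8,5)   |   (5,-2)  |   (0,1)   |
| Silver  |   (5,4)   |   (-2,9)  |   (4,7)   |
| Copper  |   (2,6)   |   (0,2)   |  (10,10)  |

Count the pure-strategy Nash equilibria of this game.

Both Gold: the eastern merchant gets 8 (best alternative 5); the western merchant gets 5 (best alternative 1). Neither deviates — NE.
Both Copper: the eastern merchant gets 10 (best alternative 4); the western merchant gets 10 (best alternative 6). Neither deviates — NE.
Both Silver is not a NE: the eastern merchant would switch to Gold (5 > -2).
No other cell survives both best-response checks, so there are 2 pure NE.

2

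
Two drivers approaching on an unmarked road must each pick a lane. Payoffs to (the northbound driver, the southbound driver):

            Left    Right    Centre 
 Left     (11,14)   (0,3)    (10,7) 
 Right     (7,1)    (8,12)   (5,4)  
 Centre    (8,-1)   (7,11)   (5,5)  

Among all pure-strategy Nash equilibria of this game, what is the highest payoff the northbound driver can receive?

11

Both Left is a pure NE (the northbound driver: 11 ≥ 8; the southbound driver: 14 ≥ 7). The northbound driver gets 11.
Both Right is a pure NE (the northbound driver: 8 ≥ 7; the southbound driver: 12 ≥ 4). The northbound driver gets 8.
Every other cell has a profitable deviation for at least one player. Highest of {11, 8} is 11.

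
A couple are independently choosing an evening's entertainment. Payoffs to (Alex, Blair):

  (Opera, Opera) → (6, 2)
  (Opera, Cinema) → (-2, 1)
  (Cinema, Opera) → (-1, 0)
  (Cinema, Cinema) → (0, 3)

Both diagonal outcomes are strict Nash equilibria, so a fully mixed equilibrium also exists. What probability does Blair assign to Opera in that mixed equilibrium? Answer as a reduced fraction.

2/9

Blair's mix q on Opera must make Alex indifferent between Opera and Cinema.
Alex's payoff from Opera: 6q + (-2)(1−q). From Cinema: (-1)q + 0(1−q).
Set equal: 7q = 2(1−q) → q = 2/9.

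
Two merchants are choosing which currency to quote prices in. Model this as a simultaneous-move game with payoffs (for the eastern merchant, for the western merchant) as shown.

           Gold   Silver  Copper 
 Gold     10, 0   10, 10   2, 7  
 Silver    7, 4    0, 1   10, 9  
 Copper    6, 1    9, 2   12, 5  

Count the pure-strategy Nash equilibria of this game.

(Gold, Silver): the eastern merchant gets 10 (best alternative 9); the western merchant gets 10 (best alternative 7). Neither deviates — NE.
Both Copper: the eastern merchant gets 12 (best alternative 10); the western merchant gets 5 (best alternative 2). Neither deviates — NE.
Both Gold is not a NE: the western merchant would switch to Silver (10 > 0).
No other cell survives both best-response checks, so there are 2 pure NE.

2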